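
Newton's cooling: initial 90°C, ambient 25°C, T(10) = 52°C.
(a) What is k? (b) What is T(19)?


Newton's law: T(t) = T_a + (T₀ - T_a)e^(-kt).
(a) Use T(10) = 52: (52 - 25)/(90 - 25) = e^(-k·10), so k = -ln(0.415)/10 ≈ 0.0879.
(b) Apply k to t = 19: T(19) = 25 + (65)e^(-1.669) ≈ 37.2°C.


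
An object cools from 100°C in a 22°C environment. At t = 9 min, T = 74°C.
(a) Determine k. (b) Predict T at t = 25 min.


Newton's law: T(t) = T_a + (T₀ - T_a)e^(-kt).
(a) Use T(9) = 74: (74 - 22)/(100 - 22) = e^(-k·9), so k = -ln(0.667)/9 ≈ 0.0451.
(b) Apply k to t = 25: T(25) = 22 + (78)e^(-1.126) ≈ 47.3°C.


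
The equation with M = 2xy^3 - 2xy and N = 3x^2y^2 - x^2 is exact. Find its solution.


Check exactness: ∂M/∂y = 6xy^2 - 2x and ∂N/∂x = 6xy^2 - 2x; equal, so the equation is exact.
Integrate M with respect to x (treating y as constant): ∫M dx = x^2y^3 - x^2y + h(y).
Differentiate w.r.t. y and set equal to N: all terms match, so h'(y) = 0 and h is a constant absorbed into C.
General solution: x^2y^3 - x^2y = C.


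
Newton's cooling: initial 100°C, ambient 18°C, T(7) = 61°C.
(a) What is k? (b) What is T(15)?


Newton's law: T(t) = T_a + (T₀ - T_a)e^(-kt).
(a) Use T(7) = 61: (61 - 18)/(100 - 18) = e^(-k·7), so k = -ln(0.524)/7 ≈ 0.0922.
(b) Apply k to t = 15: T(15) = 18 + (82)e^(-1.383) ≈ 38.6°C.


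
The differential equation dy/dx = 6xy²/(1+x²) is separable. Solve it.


Separate: dy/y² = 6x/(1+x²) dx.
Integrate LHS: ∫ dy/y² = -1/y.
Integrate RHS via u = 1+x²: 3ln(1+x²) + C.
Result: -1/y = 3ln(1+x²) + C.


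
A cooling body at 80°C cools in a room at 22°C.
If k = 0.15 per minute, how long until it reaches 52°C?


From T(t) = T_a + (T₀ - T_a)e^(-kt), set T(t) = 52:
(52 - 22) / (80 - 22) = e^(-0.15t), so t = -ln(0.517)/0.15 ≈ 4.4 minutes.


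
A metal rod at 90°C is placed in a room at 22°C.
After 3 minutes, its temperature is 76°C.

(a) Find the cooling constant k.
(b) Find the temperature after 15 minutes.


Newton's law: T(t) = T_a + (T₀ - T_a)e^(-kt).
(a) Use T(3) = 76: (76 - 22)/(90 - 22) = e^(-k·3), so k = -ln(0.794)/3 ≈ 0.0768.
(b) Apply k to t = 15: T(15) = 22 + (68)e^(-1.153) ≈ 43.5°C.


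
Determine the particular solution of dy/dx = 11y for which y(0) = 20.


General solution of y' = 11y is y = Ce^(11x).
Apply y(0) = 20: C = 20.
Particular solution: y = 20e^(11x).


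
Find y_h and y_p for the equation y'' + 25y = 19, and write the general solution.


Homogeneous part: r² + 25 = 0 ⇒ r = ±5i, so y_h = C₁cos(5x) + C₂sin(5x).
Try constant y_p = A; plug in: 25A = 19 ⇒ A = 19/25.
General solution: y = C₁cos(5x) + C₂sin(5x) + 19/25.


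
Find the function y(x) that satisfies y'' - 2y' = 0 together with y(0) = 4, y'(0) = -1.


Characteristic roots of r² - 2r = 0 are 0, 2.
General solution y = c₁ + c₂ e^(2x).
Apply y(0) = 4: c₁ + c₂ = 4. Apply y'(0) = -1: 0 c₁ + 2 c₂ = -1.
Solve: c₁ = 9/2, c₂ = -1/2.
Particular solution: y = 9/2 - (1/2)e^(2x).


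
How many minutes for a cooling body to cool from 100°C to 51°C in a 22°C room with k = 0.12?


From T(t) = T_a + (T₀ - T_a)e^(-kt), set T(t) = 51:
(51 - 22) / (100 - 22) = e^(-0.12t), so t = -ln(0.372)/0.12 ≈ 8.2 minutes.


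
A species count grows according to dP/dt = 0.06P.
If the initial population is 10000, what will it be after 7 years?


The ODE dP/dt = 0.06P has solution P(t) = P(0)e^(0.06t).
Substitute P(0) = 10000 and t = 7: P(7) = 10000 e^(0.42) ≈ 15220.


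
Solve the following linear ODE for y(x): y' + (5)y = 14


P(x) = 5, Q(x) = 14; integrating factor μ = e^(5x).
(μ y)' = 14e^(5x) ⇒ μ y = (14/5)e^(5x) + C.
Divide by μ: y = 14/5 + Ce^(-5x).


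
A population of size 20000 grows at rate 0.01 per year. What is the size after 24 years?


The ODE dP/dt = 0.01P has solution P(t) = P(0)e^(0.01t).
Substitute P(0) = 20000 and t = 24: P(24) = 20000 e^(0.24) ≈ 25425.


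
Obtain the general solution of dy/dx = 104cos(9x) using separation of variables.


g(y) = 1, so integrate directly: y = ∫ 104cos(9x) dx = (104/9)sin(9x) + C.


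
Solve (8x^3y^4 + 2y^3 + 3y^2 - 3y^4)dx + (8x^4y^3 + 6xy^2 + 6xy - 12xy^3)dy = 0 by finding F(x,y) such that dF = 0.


Check exactness: ∂M/∂y = 32x^3y^3 + 6y^2 + 6y - 12y^3 and ∂N/∂x = 32x^3y^3 + 6y^2 + 6y - 12y^3; equal, so the equation is exact.
Integrate M with respect to x (treating y as constant): ∫M dx = 2x^4y^4 + 2xy^3 + 3xy^2 - 3xy^4 + h(y).
Differentiate w.r.t. y and set equal to N: all terms match, so h'(y) = 0 and h is a constant absorbed into C.
General solution: 2x^4y^4 + 2xy^3 + 3xy^2 - 3xy^4 = C.


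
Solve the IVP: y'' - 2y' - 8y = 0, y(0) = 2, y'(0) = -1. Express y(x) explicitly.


Characteristic roots of r² - 2r - 8 = 0 are 4, -2.
General solution y = c₁ e^(4x) + c₂ e^(-2x).
Apply y(0) = 2: c₁ + c₂ = 2. Apply y'(0) = -1: 4 c₁ - 2 c₂ = -1.
Solve: c₁ = 1/2, c₂ = 3/2.
Particular solution: y = (1/2)e^(4x) + (3/2)e^(-2x).


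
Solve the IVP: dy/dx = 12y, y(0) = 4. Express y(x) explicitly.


General solution of y' = 12y is y = Ce^(12x).
Apply y(0) = 4: C = 4.
Particular solution: y = 4e^(12x).


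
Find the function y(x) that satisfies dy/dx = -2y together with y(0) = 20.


General solution of y' = -2y is y = Ce^(-2x).
Apply y(0) = 20: C = 20.
Particular solution: y = 20e^(-2x).


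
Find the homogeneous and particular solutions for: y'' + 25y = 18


Homogeneous part: r² + 25 = 0 ⇒ r = ±5i, so y_h = C₁cos(5x) + C₂sin(5x).
Try constant y_p = A; plug in: 25A = 18 ⇒ A = 18/25.
General solution: y = C₁cos(5x) + C₂sin(5x) + 18/25.


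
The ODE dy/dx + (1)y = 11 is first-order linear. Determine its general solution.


P(x) = 1, Q(x) = 11; integrating factor μ = e^(x).
(μ y)' = 11e^(x) ⇒ μ y = 11e^(x) + C.
Divide by μ: y = 11 + Ce^(-x).


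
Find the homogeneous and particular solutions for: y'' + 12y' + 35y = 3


Characteristic roots of r² + 12r + 35 = 0 are -7, -5.
y_h = C₁e^(-7x) + C₂e^(-5x).
Constant forcing; try y_p = A. Then 35A = 3 ⇒ A = 3/35.
General solution: y = C₁e^(-7x) + C₂e^(-5x) + 3/35.


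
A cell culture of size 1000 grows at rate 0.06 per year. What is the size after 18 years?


The ODE dP/dt = 0.06P has solution P(t) = P(0)e^(0.06t).
Substitute P(0) = 1000 and t = 18: P(18) = 1000 e^(1.08) ≈ 2945.


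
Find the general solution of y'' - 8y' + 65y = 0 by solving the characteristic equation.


Characteristic equation: r² - 8r + 65 = 0.
Discriminant is negative; roots r = 4 ± 7i (complex conjugate pair).
General solution uses e^(α x)(C₁ cos(β x) + C₂ sin(β x)): y = e^(4x)(C₁cos(7x) + C₂sin(7x)).


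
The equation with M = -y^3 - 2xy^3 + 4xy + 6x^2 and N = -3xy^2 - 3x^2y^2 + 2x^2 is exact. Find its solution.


Check exactness: ∂M/∂y = -3y^2 - 6xy^2 + 4x and ∂N/∂x = -3y^2 - 6xy^2 + 4x; equal, so the equation is exact.
Integrate M with respect to x (treating y as constant): ∫M dx = -xy^3 - x^2y^3 + 2x^2y + 2x^3 + h(y).
Differentiate w.r.t. y and set equal to N: all terms match, so h'(y) = 0 and h is a constant absorbed into C.
General solution: -xy^3 - x^2y^3 + 2x^2y + 2x^3 = C.


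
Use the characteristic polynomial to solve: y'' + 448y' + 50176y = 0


Characteristic equation: r² + 448r + 50176 = 0, i.e. (r + 224)² = 0.
Repeated root r = -224; include an x factor for the second linearly independent solution.
General solution: y = (C₁ + C₂x)e^(-224x).


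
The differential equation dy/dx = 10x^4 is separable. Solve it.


Integrate both sides with respect to x: y = ∫ 10x^4 dx = 2x^5 + C.


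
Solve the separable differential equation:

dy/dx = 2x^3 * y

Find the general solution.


Separate variables: dy/y = 2x^3 dx.
Integrate: ln|y| = (1/2)x^4 + C₀.
Exponentiate: y = Ce^((1/2)x^4).


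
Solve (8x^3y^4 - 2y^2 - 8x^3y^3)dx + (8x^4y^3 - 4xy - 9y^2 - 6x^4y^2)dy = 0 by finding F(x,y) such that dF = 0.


Check exactness: ∂M/∂y = 32x^3y^3 - 4y - 24x^3y^2 and ∂N/∂x = 32x^3y^3 - 4y - 24x^3y^2; equal, so the equation is exact.
Integrate M with respect to x (treating y as constant): ∫M dx = 2x^4y^4 - 2xy^2 - 2x^4y^3 + h(y).
Differentiate w.r.t. y and set equal to N: the x-dependent terms already match, leaving h'(y) = -9y^2. Integrate: h(y) = -3y^3.
So F(x,y) = 2x^4y^4 - 2xy^2 - 3y^3 - 2x^4y^3.
General solution: 2x^4y^4 - 2xy^2 - 3y^3 - 2x^4y^3 = C.


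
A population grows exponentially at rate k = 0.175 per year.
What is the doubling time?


Exponential growth: P(t) = P₀ e^(0.175t). Set P(t)/P₀ = 2: e^(0.175t) = 2.
Solve: t = ln(2)/0.175 ≈ 3.96 years.


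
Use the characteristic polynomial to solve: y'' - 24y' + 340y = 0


Characteristic equation: r² - 24r + 340 = 0.
Discriminant is negative; roots r = 12 ± 14i (complex conjugate pair).
General solution uses e^(α x)(C₁ cos(β x) + C₂ sin(β x)): y = e^(12x)(C₁cos(14x) + C₂sin(14x)).


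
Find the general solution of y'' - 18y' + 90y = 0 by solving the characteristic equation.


Characteristic equation: r² - 18r + 90 = 0.
Discriminant is negative; roots r = 9 ± 3i (complex conjugate pair).
General solution uses e^(α x)(C₁ cos(β x) + C₂ sin(β x)): y = e^(9x)(C₁cos(3x) + C₂sin(3x)).


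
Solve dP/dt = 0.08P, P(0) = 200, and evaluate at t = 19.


The ODE dP/dt = 0.08P has solution P(t) = P(0)e^(0.08t).
Substitute P(0) = 200 and t = 19: P(19) = 200 e^(1.52) ≈ 914.


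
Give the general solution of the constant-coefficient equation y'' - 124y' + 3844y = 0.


Characteristic equation: r² - 124r + 3844 = 0, i.e. (r - 62)² = 0.
Repeated root r = 62; include an x factor for the second linearly independent solution.
General solution: y = (C₁ + C₂x)e^(62x).


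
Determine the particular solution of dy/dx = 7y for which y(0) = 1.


General solution of y' = 7y is y = Ce^(7x).
Apply y(0) = 1: C = 1.
Particular solution: y = e^(7x).


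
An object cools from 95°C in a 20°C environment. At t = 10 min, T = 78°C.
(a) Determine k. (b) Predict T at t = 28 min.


Newton's law: T(t) = T_a + (T₀ - T_a)e^(-kt).
(a) Use T(10) = 78: (78 - 20)/(95 - 20) = e^(-k·10), so k = -ln(0.773)/10 ≈ 0.0257.
(b) Apply k to t = 28: T(28) = 20 + (75)e^(-0.720) ≈ 56.5°C.


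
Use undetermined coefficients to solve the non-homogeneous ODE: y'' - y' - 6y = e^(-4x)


Characteristic roots of r² - r - 6 = 0 are 3, -2.
y_h = C₁e^(3x) + C₂e^(-2x).
Forcing exponent -4 is not a characteristic root; try y_p = Ae^(-4x).
Substitute: A·(16 + (-1)·-4 + (-6)) = A·14 = 1, so A = 1/14.
General solution: y = C₁e^(3x) + C₂e^(-2x) + (1/14)e^(-4x).


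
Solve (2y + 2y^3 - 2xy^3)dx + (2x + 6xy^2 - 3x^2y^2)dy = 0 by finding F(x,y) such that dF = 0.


Check exactness: ∂M/∂y = 2 + 6y^2 - 6xy^2 and ∂N/∂x = 2 + 6y^2 - 6xy^2; equal, so the equation is exact.
Integrate M with respect to x (treating y as constant): ∫M dx = 2xy + 2xy^3 - x^2y^3 + h(y).
Differentiate w.r.t. y and set equal to N: all terms match, so h'(y) = 0 and h is a constant absorbed into C.
General solution: 2xy + 2xy^3 - x^2y^3 = C.


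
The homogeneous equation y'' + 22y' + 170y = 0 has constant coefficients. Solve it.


Characteristic equation: r² + 22r + 170 = 0.
Discriminant is negative; roots r = -11 ± 7i (complex conjugate pair).
General solution uses e^(α x)(C₁ cos(β x) + C₂ sin(β x)): y = e^(-11x)(C₁cos(7x) + C₂sin(7x)).


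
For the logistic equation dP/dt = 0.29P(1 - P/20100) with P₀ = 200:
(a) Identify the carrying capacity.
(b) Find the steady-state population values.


Logistic ODE dP/dt = 0.29P(1 - P/20100) has equilibria where dP/dt = 0, i.e. P = 0 or P = 20100.
The coefficient (1 - P/K) = 0 when P = K, identifying K = 20100 as the carrying capacity.
(a) K = 20100; (b) equilibria P = 0 and P = 20100.


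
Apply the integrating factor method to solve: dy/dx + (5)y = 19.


P(x) = 5, Q(x) = 19; integrating factor μ = e^(5x).
(μ y)' = 19e^(5x) ⇒ μ y = (19/5)e^(5x) + C.
Divide by μ: y = 19/5 + Ce^(-5x).


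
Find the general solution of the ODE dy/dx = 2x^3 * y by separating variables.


Separate variables: dy/y = 2x^3 dx.
Integrate: ln|y| = (1/2)x^4 + C₀.
Exponentiate: y = Ce^((1/2)x^4).


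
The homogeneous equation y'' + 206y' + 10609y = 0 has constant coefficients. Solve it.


Characteristic equation: r² + 206r + 10609 = 0, i.e. (r + 103)² = 0.
Repeated root r = -103; include an x factor for the second linearly independent solution.
General solution: y = (C₁ + C₂x)e^(-103x).


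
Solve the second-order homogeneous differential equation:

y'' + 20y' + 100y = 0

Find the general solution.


Characteristic equation: r² + 20r + 100 = 0, i.e. (r + 10)² = 0.
Repeated root r = -10; include an x factor for the second linearly independent solution.
General solution: y = (C₁ + C₂x)e^(-10x).


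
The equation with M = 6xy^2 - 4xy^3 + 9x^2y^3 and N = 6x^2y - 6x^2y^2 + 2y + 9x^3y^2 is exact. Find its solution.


Check exactness: ∂M/∂y = 12xy - 12xy^2 + 27x^2y^2 and ∂N/∂x = 12xy - 12xy^2 + 27x^2y^2; equal, so the equation is exact.
Integrate M with respect to x (treating y as constant): ∫M dx = 3x^2y^2 - 2x^2y^3 + 3x^3y^3 + h(y).
Differentiate w.r.t. y and set equal to N: the x-dependent terms already match, leaving h'(y) = 2y. Integrate: h(y) = y^2.
So F(x,y) = 3x^2y^2 - 2x^2y^3 + y^2 + 3x^3y^3.
General solution: 3x^2y^2 - 2x^2y^3 + y^2 + 3x^3y^3 = C.


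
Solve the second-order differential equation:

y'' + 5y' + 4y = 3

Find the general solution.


Characteristic roots of r² + 5r + 4 = 0 are -4, -1.
y_h = C₁e^(-4x) + C₂e^(-x).
Constant forcing; try y_p = A. Then 4A = 3 ⇒ A = 3/4.
General solution: y = C₁e^(-4x) + C₂e^(-x) + 3/4.


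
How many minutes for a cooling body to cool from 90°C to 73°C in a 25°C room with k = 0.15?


From T(t) = T_a + (T₀ - T_a)e^(-kt), set T(t) = 73:
(73 - 25) / (90 - 25) = e^(-0.15t), so t = -ln(0.738)/0.15 ≈ 2.0 minutes.


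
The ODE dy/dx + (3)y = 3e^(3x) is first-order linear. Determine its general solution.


P(x) = 3 ⇒ μ = e^(3x).
(μ y)' = 3e^(6x) ⇒ μ y = (3/6)e^(6x) + C.
Divide by μ: y = (1/2)e^(3x) + Ce^(-3x).


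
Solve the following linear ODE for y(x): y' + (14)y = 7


P(x) = 14, Q(x) = 7; integrating factor μ = e^(14x).
(μ y)' = 7e^(14x) ⇒ μ y = (1/2)e^(14x) + C.
Divide by μ: y = 1/2 + Ce^(-14x).


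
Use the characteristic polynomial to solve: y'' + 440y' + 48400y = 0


Characteristic equation: r² + 440r + 48400 = 0, i.e. (r + 220)² = 0.
Repeated root r = -220; include an x factor for the second linearly independent solution.
General solution: y = (C₁ + C₂x)e^(-220x).


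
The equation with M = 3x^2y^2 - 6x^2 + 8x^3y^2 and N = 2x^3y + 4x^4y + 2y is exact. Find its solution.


Check exactness: ∂M/∂y = 6x^2y + 16x^3y and ∂N/∂x = 6x^2y + 16x^3y; equal, so the equation is exact.
Integrate M with respect to x (treating y as constant): ∫M dx = x^3y^2 - 2x^3 + 2x^4y^2 + h(y).
Differentiate w.r.t. y and set equal to N: the x-dependent terms already match, leaving h'(y) = 2y. Integrate: h(y) = y^2.
So F(x,y) = x^3y^2 - 2x^3 + 2x^4y^2 + y^2.
General solution: x^3y^2 - 2x^3 + 2x^4y^2 + y^2 = C.


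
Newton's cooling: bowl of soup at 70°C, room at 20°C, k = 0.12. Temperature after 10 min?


Newton's law: dT/dt = -k(T - T_a) has solution T(t) = T_a + (T₀ - T_a)e^(-kt).
Plug in T_a = 20, T₀ = 70, k = 0.12, t = 10: T(10) = 20 + (50)e^(-1.20) ≈ 35.1°C.


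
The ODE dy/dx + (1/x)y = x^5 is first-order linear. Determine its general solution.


P(x) = 1/x ⇒ μ = x^1.
(x^1 y)' = x^1·x^5 = x^6.
Integrate: x^1 y = x^7/(7) + C.
Solve for y: y = (1/7)x^6 + C/x^1.


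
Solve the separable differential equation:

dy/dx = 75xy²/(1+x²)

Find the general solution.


Separate: dy/y² = 75x/(1+x²) dx.
Integrate LHS: ∫ dy/y² = -1/y.
Integrate RHS via u = 1+x²: (75/2)ln(1+x²) + C.
Result: -1/y = (75/2)ln(1+x²) + C.


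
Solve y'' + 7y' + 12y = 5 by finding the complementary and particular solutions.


Characteristic roots of r² + 7r + 12 = 0 are -4, -3.
y_h = C₁e^(-4x) + C₂e^(-3x).
Constant forcing; try y_p = A. Then 12A = 5 ⇒ A = 5/12.
General solution: y = C₁e^(-4x) + C₂e^(-3x) + 5/12.


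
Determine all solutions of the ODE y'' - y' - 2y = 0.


Characteristic equation: r² - r - 2 = 0.
Factor: (r - 2)(r + 1) = 0 ⇒ r = 2, -1 (distinct real).
General solution: y = C₁e^(2x) + C₂e^(-x).


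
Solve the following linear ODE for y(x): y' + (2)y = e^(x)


P(x) = 2 ⇒ μ = e^(2x).
(μ y)' = e^(3x) ⇒ μ y = e^(3x)/3 + C.
Divide by μ: y = (1/3)e^(x) + Ce^(-2x).


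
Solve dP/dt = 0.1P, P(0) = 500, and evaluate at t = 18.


The ODE dP/dt = 0.1P has solution P(t) = P(0)e^(0.1t).
Substitute P(0) = 500 and t = 18: P(18) = 500 e^(1.80) ≈ 3025.


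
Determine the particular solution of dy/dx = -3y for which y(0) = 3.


General solution of y' = -3y is y = Ce^(-3x).
Apply y(0) = 3: C = 3.
Particular solution: y = 3e^(-3x).


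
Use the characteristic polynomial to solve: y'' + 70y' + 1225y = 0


Characteristic equation: r² + 70r + 1225 = 0, i.e. (r + 35)² = 0.
Repeated root r = -35; include an x factor for the second linearly independent solution.
General solution: y = (C₁ + C₂x)e^(-35x).


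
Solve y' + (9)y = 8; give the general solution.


P(x) = 9, Q(x) = 8; integrating factor μ = e^(9x).
(μ y)' = 8e^(9x) ⇒ μ y = (8/9)e^(9x) + C.
Divide by μ: y = 8/9 + Ce^(-9x).


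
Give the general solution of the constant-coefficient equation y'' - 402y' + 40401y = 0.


Characteristic equation: r² - 402r + 40401 = 0, i.e. (r - 201)² = 0.
Repeated root r = 201; include an x factor for the second linearly independent solution.
General solution: y = (C₁ + C₂x)e^(201x).


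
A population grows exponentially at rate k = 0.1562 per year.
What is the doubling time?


Exponential growth: P(t) = P₀ e^(0.1562t). Set P(t)/P₀ = 2: e^(0.1562t) = 2.
Solve: t = ln(2)/0.1562 ≈ 4.44 years.


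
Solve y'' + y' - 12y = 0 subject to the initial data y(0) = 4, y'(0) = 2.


Characteristic roots of r² + r - 12 = 0 are -4, 3.
General solution y = c₁ e^(-4x) + c₂ e^(3x).
Apply y(0) = 4: c₁ + c₂ = 4. Apply y'(0) = 2: -4 c₁ + 3 c₂ = 2.
Solve: c₁ = 10/7, c₂ = 18/7.
Particular solution: y = (10/7)e^(-4x) + (18/7)e^(3x).


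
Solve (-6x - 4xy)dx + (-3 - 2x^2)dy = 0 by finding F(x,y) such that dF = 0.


Check exactness: ∂M/∂y = -4x and ∂N/∂x = -4x; equal, so the equation is exact.
Integrate M with respect to x (treating y as constant): ∫M dx = -3x^2 - 2x^2y + h(y).
Differentiate w.r.t. y and set equal to N: the x-dependent terms already match, leaving h'(y) = -3. Integrate: h(y) = -3y.
So F(x,y) = -3x^2 - 3y - 2x^2y.
General solution: -3x^2 - 3y - 2x^2y = C.


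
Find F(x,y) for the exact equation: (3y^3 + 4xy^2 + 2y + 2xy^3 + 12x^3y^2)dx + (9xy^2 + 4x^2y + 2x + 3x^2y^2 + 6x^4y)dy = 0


Check exactness: ∂M/∂y = 9y^2 + 8xy + 2 + 6xy^2 + 24x^3y and ∂N/∂x = 9y^2 + 8xy + 2 + 6xy^2 + 24x^3y; equal, so the equation is exact.
Integrate M with respect to x (treating y as constant): ∫M dx = 3xy^3 + 2x^2y^2 + 2xy + x^2y^3 + 3x^4y^2 + h(y).
Differentiate w.r.t. y and set equal to N: all terms match, so h'(y) = 0 and h is a constant absorbed into C.
General solution: 3xy^3 + 2x^2y^2 + 2xy + x^2y^3 + 3x^4y^2 = C.


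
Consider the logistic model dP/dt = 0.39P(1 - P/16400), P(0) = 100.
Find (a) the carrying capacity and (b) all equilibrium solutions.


Logistic ODE dP/dt = 0.39P(1 - P/16400) has equilibria where dP/dt = 0, i.e. P = 0 or P = 16400.
The coefficient (1 - P/K) = 0 when P = K, identifying K = 16400 as the carrying capacity.
(a) K = 16400; (b) equilibria P = 0 and P = 16400.


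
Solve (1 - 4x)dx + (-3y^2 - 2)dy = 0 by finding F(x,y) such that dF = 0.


Check exactness: ∂M/∂y = 0 and ∂N/∂x = 0; equal, so the equation is exact.
Integrate M with respect to x (treating y as constant): ∫M dx = x - 2x^2 + h(y).
Differentiate w.r.t. y and set equal to N: the x-dependent terms already match, leaving h'(y) = -3y^2 - 2. Integrate: h(y) = -y^3 - 2y.
So F(x,y) = x - y^3 - 2x^2 - 2y.
General solution: x - y^3 - 2x^2 - 2y = C.


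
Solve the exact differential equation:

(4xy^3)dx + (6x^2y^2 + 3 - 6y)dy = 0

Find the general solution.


Check exactness: ∂M/∂y = 12xy^2 and ∂N/∂x = 12xy^2; equal, so the equation is exact.
Integrate M with respect to x (treating y as constant): ∫M dx = 2x^2y^3 + h(y).
Differentiate w.r.t. y and set equal to N: the x-dependent terms already match, leaving h'(y) = 3 - 6y. Integrate: h(y) = 3y - 3y^2.
So F(x,y) = 2x^2y^3 + 3y - 3y^2.
General solution: 2x^2y^3 + 3y - 3y^2 = C.


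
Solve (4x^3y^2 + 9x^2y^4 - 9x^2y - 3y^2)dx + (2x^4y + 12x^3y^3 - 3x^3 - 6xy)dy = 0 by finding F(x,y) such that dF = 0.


Check exactness: ∂M/∂y = 8x^3y + 36x^2y^3 - 9x^2 - 6y and ∂N/∂x = 8x^3y + 36x^2y^3 - 9x^2 - 6y; equal, so the equation is exact.
Integrate M with respect to x (treating y as constant): ∫M dx = x^4y^2 + 3x^3y^4 - 3x^3y - 3xy^2 + h(y).
Differentiate w.r.t. y and set equal to N: all terms match, so h'(y) = 0 and h is a constant absorbed into C.
General solution: x^4y^2 + 3x^3y^4 - 3x^3y - 3xy^2 = C.


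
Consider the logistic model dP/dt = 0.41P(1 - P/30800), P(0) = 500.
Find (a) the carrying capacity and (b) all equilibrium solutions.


Logistic ODE dP/dt = 0.41P(1 - P/30800) has equilibria where dP/dt = 0, i.e. P = 0 or P = 30800.
The coefficient (1 - P/K) = 0 when P = K, identifying K = 30800 as the carrying capacity.
(a) K = 30800; (b) equilibria P = 0 and P = 30800.


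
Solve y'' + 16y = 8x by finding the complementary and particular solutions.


Homogeneous: r² + 16 = 0 ⇒ r = ±4i, y_h = C₁cos(4x) + C₂sin(4x).
Polynomial forcing; try y_p = Ax + B. Then y_p'' + 16 y_p = 16(Ax + B) = 8x, so B = 0 and A = 1/2.
General solution: y = C₁cos(4x) + C₂sin(4x) + (1/2)x.


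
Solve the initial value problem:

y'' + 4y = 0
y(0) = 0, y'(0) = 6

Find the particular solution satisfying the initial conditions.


Characteristic roots of r² + 4 = 0 are ±2i, so y = C₁cos(2x) + C₂sin(2x).
Apply y(0) = 0: C₁ = 0. Differentiate and apply y'(0) = 6: 2·C₂ = 6, so C₂ = 3.
Particular solution: y = 3sin(2x).


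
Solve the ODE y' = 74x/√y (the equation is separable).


Separate: √y dy = 74x dx.
Integrate: (2/3)y^(3/2) = 37x² + C.


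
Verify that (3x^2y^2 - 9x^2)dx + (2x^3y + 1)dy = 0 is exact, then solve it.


Check exactness: ∂M/∂y = 6x^2y and ∂N/∂x = 6x^2y; equal, so the equation is exact.
Integrate M with respect to x (treating y as constant): ∫M dx = x^3y^2 - 3x^3 + h(y).
Differentiate w.r.t. y and set equal to N: the x-dependent terms already match, leaving h'(y) = 1. Integrate: h(y) = y.
So F(x,y) = x^3y^2 + y - 3x^3.
General solution: x^3y^2 + y - 3x^3 = C.


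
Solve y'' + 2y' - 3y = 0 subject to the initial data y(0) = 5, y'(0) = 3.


Characteristic roots of r² + 2r - 3 = 0 are -3, 1.
General solution y = c₁ e^(-3x) + c₂ e^(x).
Apply y(0) = 5: c₁ + c₂ = 5. Apply y'(0) = 3: -3 c₁ + 1 c₂ = 3.
Solve: c₁ = 1/2, c₂ = 9/2.
Particular solution: y = (1/2)e^(-3x) + (9/2)e^(x).


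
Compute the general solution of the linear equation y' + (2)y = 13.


P(x) = 2, Q(x) = 13; integrating factor μ = e^(2x).
(μ y)' = 13e^(2x) ⇒ μ y = (13/2)e^(2x) + C.
Divide by μ: y = 13/2 + Ce^(-2x).


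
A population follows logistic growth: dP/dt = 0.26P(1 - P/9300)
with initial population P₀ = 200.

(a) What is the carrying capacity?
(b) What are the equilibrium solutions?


Logistic ODE dP/dt = 0.26P(1 - P/9300) has equilibria where dP/dt = 0, i.e. P = 0 or P = 9300.
The coefficient (1 - P/K) = 0 when P = K, identifying K = 9300 as the carrying capacity.
(a) K = 9300; (b) equilibria P = 0 and P = 9300.


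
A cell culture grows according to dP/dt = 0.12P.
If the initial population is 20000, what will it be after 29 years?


The ODE dP/dt = 0.12P has solution P(t) = P(0)e^(0.12t).
Substitute P(0) = 20000 and t = 29: P(29) = 20000 e^(3.48) ≈ 649194.


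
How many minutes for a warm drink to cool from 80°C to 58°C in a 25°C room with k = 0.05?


From T(t) = T_a + (T₀ - T_a)e^(-kt), set T(t) = 58:
(58 - 25) / (80 - 25) = e^(-0.05t), so t = -ln(0.600)/0.05 ≈ 10.2 minutes.


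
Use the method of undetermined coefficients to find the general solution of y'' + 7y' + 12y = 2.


Characteristic roots of r² + 7r + 12 = 0 are -4, -3.
y_h = C₁e^(-4x) + C₂e^(-3x).
Constant forcing; try y_p = A. Then 12A = 2 ⇒ A = 1/6.
General solution: y = C₁e^(-4x) + C₂e^(-3x) + 1/6.


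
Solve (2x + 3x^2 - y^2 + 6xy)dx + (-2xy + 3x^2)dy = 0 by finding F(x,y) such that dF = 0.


Check exactness: ∂M/∂y = -2y + 6x and ∂N/∂x = -2y + 6x; equal, so the equation is exact.
Integrate M with respect to x (treating y as constant): ∫M dx = x^2 + x^3 - xy^2 + 3x^2y + h(y).
Differentiate w.r.t. y and set equal to N: all terms match, so h'(y) = 0 and h is a constant absorbed into C.
General solution: x^2 + x^3 - xy^2 + 3x^2y = C.


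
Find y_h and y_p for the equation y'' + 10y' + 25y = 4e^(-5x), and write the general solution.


Characteristic polynomial (r + 5)² = 0; repeated root r = -5.
y_h = (C₁ + C₂x)e^(-5x). Forcing matches the repeated root (resonance), so try y_p = Ax² e^(-5x).
Substitute and solve for A: 2A = 4, so A = 2.
General solution: y = (C₁ + C₂x + 2x²)e^(-5x).


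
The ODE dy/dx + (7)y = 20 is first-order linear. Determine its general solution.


P(x) = 7, Q(x) = 20; integrating factor μ = e^(7x).
(μ y)' = 20e^(7x) ⇒ μ y = (20/7)e^(7x) + C.
Divide by μ: y = 20/7 + Ce^(-7x).


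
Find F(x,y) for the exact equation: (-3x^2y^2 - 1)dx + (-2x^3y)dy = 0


Check exactness: ∂M/∂y = -6x^2y and ∂N/∂x = -6x^2y; equal, so the equation is exact.
Integrate M with respect to x (treating y as constant): ∫M dx = -x^3y^2 - x + h(y).
Differentiate w.r.t. y and set equal to N: all terms match, so h'(y) = 0 and h is a constant absorbed into C.
General solution: -x^3y^2 - x = C.


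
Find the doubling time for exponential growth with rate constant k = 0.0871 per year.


Exponential growth: P(t) = P₀ e^(0.0871t). Set P(t)/P₀ = 2: e^(0.0871t) = 2.
Solve: t = ln(2)/0.0871 ≈ 7.96 years.


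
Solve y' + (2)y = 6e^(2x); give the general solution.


P(x) = 2 ⇒ μ = e^(2x).
(μ y)' = 6e^(4x) ⇒ μ y = (6/4)e^(4x) + C.
Divide by μ: y = (3/2)e^(2x) + Ce^(-2x).


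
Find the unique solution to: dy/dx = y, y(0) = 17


General solution of y' = y is y = Ce^(x).
Apply y(0) = 17: C = 17.
Particular solution: y = 17e^(x).


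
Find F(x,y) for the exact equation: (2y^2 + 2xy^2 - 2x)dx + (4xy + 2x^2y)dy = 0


Check exactness: ∂M/∂y = 4y + 4xy and ∂N/∂x = 4y + 4xy; equal, so the equation is exact.
Integrate M with respect to x (treating y as constant): ∫M dx = 2xy^2 + x^2y^2 - x^2 + h(y).
Differentiate w.r.t. y and set equal to N: all terms match, so h'(y) = 0 and h is a constant absorbed into C.
General solution: 2xy^2 + x^2y^2 - x^2 = C.


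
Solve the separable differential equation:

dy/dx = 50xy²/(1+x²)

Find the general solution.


Separate: dy/y² = 50x/(1+x²) dx.
Integrate LHS: ∫ dy/y² = -1/y.
Integrate RHS via u = 1+x²: 25ln(1+x²) + C.
Result: -1/y = 25ln(1+x²) + C.


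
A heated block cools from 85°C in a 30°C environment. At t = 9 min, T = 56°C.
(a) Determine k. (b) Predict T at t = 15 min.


Newton's law: T(t) = T_a + (T₀ - T_a)e^(-kt).
(a) Use T(9) = 56: (56 - 30)/(85 - 30) = e^(-k·9), so k = -ln(0.473)/9 ≈ 0.0832.
(b) Apply k to t = 15: T(15) = 30 + (55)e^(-1.249) ≈ 45.8°C.


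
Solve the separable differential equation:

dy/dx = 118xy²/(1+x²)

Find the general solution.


Separate: dy/y² = 118x/(1+x²) dx.
Integrate LHS: ∫ dy/y² = -1/y.
Integrate RHS via u = 1+x²: 59ln(1+x²) + C.
Result: -1/y = 59ln(1+x²) + C.


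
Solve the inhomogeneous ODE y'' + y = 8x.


Homogeneous: r² + 1 = 0 ⇒ r = ±1i, y_h = C₁cos(x) + C₂sin(x).
Polynomial forcing; try y_p = Ax + B. Then y_p'' + 1 y_p = 1(Ax + B) = 8x, so B = 0 and A = 8.
General solution: y = C₁cos(x) + C₂sin(x) + 8x.


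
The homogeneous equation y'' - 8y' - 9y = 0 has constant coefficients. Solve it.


Characteristic equation: r² - 8r - 9 = 0.
Factor: (r + 1)(r - 9) = 0 ⇒ r = -1, 9 (distinct real).
General solution: y = C₁e^(-x) + C₂e^(9x).


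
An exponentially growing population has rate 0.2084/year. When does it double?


Exponential growth: P(t) = P₀ e^(0.2084t). Set P(t)/P₀ = 2: e^(0.2084t) = 2.
Solve: t = ln(2)/0.2084 ≈ 3.33 years.


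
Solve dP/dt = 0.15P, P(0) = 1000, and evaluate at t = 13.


The ODE dP/dt = 0.15P has solution P(t) = P(0)e^(0.15t).
Substitute P(0) = 1000 and t = 13: P(13) = 1000 e^(1.95) ≈ 7029.


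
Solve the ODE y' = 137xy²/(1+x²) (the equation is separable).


Separate: dy/y² = 137x/(1+x²) dx.
Integrate LHS: ∫ dy/y² = -1/y.
Integrate RHS via u = 1+x²: (137/2)ln(1+x²) + C.
Result: -1/y = (137/2)ln(1+x²) + C.


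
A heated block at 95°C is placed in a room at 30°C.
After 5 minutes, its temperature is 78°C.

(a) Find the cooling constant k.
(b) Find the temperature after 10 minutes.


Newton's law: T(t) = T_a + (T₀ - T_a)e^(-kt).
(a) Use T(5) = 78: (78 - 30)/(95 - 30) = e^(-k·5), so k = -ln(0.738)/5 ≈ 0.0606.
(b) Apply k to t = 10: T(10) = 30 + (65)e^(-0.606) ≈ 65.4°C.


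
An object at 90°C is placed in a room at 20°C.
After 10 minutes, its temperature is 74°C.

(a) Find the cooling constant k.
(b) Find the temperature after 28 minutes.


Newton's law: T(t) = T_a + (T₀ - T_a)e^(-kt).
(a) Use T(10) = 74: (74 - 20)/(90 - 20) = e^(-k·10), so k = -ln(0.771)/10 ≈ 0.0260.
(b) Apply k to t = 28: T(28) = 20 + (70)e^(-0.727) ≈ 53.8°C.


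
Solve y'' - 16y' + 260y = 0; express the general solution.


Characteristic equation: r² - 16r + 260 = 0.
Discriminant is negative; roots r = 8 ± 14i (complex conjugate pair).
General solution uses e^(α x)(C₁ cos(β x) + C₂ sin(β x)): y = e^(8x)(C₁cos(14x) + C₂sin(14x)).


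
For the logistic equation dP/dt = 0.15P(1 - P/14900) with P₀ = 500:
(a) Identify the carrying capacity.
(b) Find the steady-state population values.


Logistic ODE dP/dt = 0.15P(1 - P/14900) has equilibria where dP/dt = 0, i.e. P = 0 or P = 14900.
The coefficient (1 - P/K) = 0 when P = K, identifying K = 14900 as the carrying capacity.
(a) K = 14900; (b) equilibria P = 0 and P = 14900.


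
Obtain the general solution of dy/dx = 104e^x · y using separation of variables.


Separate variables: dy/y = 104e^x dx.
Integrate: ln|y| = 104e^x + C₀.
Exponentiate: y = Ce^(104e^x).


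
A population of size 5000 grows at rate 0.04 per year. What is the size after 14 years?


The ODE dP/dt = 0.04P has solution P(t) = P(0)e^(0.04t).
Substitute P(0) = 5000 and t = 14: P(14) = 5000 e^(0.56) ≈ 8753.


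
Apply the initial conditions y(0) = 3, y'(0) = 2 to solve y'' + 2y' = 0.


Characteristic roots of r² + 2r = 0 are -2, 0.
General solution y = c₁ e^(-2x) + c₂.
Apply y(0) = 3: c₁ + c₂ = 3. Apply y'(0) = 2: -2 c₁ + 0 c₂ = 2.
Solve: c₁ = -1, c₂ = 4.
Particular solution: y = -e^(-2x) + 4.


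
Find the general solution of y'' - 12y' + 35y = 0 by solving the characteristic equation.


Characteristic equation: r² - 12r + 35 = 0.
Factor: (r - 5)(r - 7) = 0 ⇒ r = 5, 7 (distinct real).
General solution: y = C₁e^(5x) + C₂e^(7x).


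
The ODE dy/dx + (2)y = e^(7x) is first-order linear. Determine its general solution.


P(x) = 2 ⇒ μ = e^(2x).
(μ y)' = e^(9x) ⇒ μ y = e^(9x)/9 + C.
Divide by μ: y = (1/9)e^(7x) + Ce^(-2x).


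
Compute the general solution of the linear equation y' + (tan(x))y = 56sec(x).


P(x) = tan(x) ⇒ μ = e^(∫tan(x)dx) = sec(x).
(sec(x) y)' = 56sec²(x) ⇒ sec(x) y = 56tan(x) + C.
Multiply by cos(x): y = 56sin(x) + C·cos(x).


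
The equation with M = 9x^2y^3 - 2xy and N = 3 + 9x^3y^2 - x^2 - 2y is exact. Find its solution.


Check exactness: ∂M/∂y = 27x^2y^2 - 2x and ∂N/∂x = 27x^2y^2 - 2x; equal, so the equation is exact.
Integrate M with respect to x (treating y as constant): ∫M dx = 3x^3y^3 - x^2y + h(y).
Differentiate w.r.t. y and set equal to N: the x-dependent terms already match, leaving h'(y) = 3 - 2y. Integrate: h(y) = 3y - y^2.
So F(x,y) = 3y + 3x^3y^3 - x^2y - y^2.
General solution: 3y + 3x^3y^3 - x^2y - y^2 = C.


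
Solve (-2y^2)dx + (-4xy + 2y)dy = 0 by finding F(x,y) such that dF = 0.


Check exactness: ∂M/∂y = -4y and ∂N/∂x = -4y; equal, so the equation is exact.
Integrate M with respect to x (treating y as constant): ∫M dx = -2xy^2 + h(y).
Differentiate w.r.t. y and set equal to N: the x-dependent terms already match, leaving h'(y) = 2y. Integrate: h(y) = y^2.
So F(x,y) = -2xy^2 + y^2.
General solution: -2xy^2 + y^2 = C.


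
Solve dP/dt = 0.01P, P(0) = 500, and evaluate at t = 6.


The ODE dP/dt = 0.01P has solution P(t) = P(0)e^(0.01t).
Substitute P(0) = 500 and t = 6: P(6) = 500 e^(0.06) ≈ 531.


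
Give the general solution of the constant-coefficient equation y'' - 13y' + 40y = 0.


Characteristic equation: r² - 13r + 40 = 0.
Factor: (r - 8)(r - 5) = 0 ⇒ r = 8, 5 (distinct real).
General solution: y = C₁e^(8x) + C₂e^(5x).


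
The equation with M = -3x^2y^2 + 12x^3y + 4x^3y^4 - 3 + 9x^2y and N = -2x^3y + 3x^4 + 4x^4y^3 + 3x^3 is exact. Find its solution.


Check exactness: ∂M/∂y = -6x^2y + 12x^3 + 16x^3y^3 + 9x^2 and ∂N/∂x = -6x^2y + 12x^3 + 16x^3y^3 + 9x^2; equal, so the equation is exact.
Integrate M with respect to x (treating y as constant): ∫M dx = -x^3y^2 + 3x^4y + x^4y^4 - 3x + 3x^3y + h(y).
Differentiate w.r.t. y and set equal to N: all terms match, so h'(y) = 0 and h is a constant absorbed into C.
General solution: -x^3y^2 + 3x^4y + x^4y^4 - 3x + 3x^3y = C.


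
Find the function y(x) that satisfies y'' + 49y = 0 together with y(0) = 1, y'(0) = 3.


Characteristic roots of r² + 49 = 0 are ±7i, so y = C₁cos(7x) + C₂sin(7x).
Apply y(0) = 1: C₁ = 1. Differentiate and apply y'(0) = 3: 7·C₂ = 3, so C₂ = 3/7.
Particular solution: y = cos(7x) + (3/7)sin(7x).


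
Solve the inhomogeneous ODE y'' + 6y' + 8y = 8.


Characteristic roots of r² + 6r + 8 = 0 are -2, -4.
y_h = C₁e^(-2x) + C₂e^(-4x).
Constant forcing; try y_p = A. Then 8A = 8 ⇒ A = 1.
General solution: y = C₁e^(-2x) + C₂e^(-4x) + 1.


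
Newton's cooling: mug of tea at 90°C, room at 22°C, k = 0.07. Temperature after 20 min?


Newton's law: dT/dt = -k(T - T_a) has solution T(t) = T_a + (T₀ - T_a)e^(-kt).
Plug in T_a = 22, T₀ = 90, k = 0.07, t = 20: T(20) = 22 + (68)e^(-1.40) ≈ 38.8°C.


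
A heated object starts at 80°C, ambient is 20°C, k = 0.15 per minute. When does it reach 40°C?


From T(t) = T_a + (T₀ - T_a)e^(-kt), set T(t) = 40:
(40 - 20) / (80 - 20) = e^(-0.15t), so t = -ln(0.333)/0.15 ≈ 7.3 minutes.


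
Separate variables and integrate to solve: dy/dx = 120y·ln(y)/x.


Separate: dy/[y ln(y)] = 120 dx/x.
Substitute u = ln(y): du/u = 120 dx/x.
Integrate: ln|ln(y)| = 120ln|x| + C₀, hence ln(y) = C·x^120.


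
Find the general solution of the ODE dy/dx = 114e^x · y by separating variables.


Separate variables: dy/y = 114e^x dx.
Integrate: ln|y| = 114e^x + C₀.
Exponentiate: y = Ce^(114e^x).


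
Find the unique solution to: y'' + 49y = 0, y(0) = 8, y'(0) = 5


Characteristic roots of r² + 49 = 0 are ±7i, so y = C₁cos(7x) + C₂sin(7x).
Apply y(0) = 8: C₁ = 8. Differentiate and apply y'(0) = 5: 7·C₂ = 5, so C₂ = 5/7.
Particular solution: y = 8cos(7x) + (5/7)sin(7x).


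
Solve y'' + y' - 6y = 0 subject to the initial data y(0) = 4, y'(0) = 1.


Characteristic roots of r² + r - 6 = 0 are 2, -3.
General solution y = c₁ e^(2x) + c₂ e^(-3x).
Apply y(0) = 4: c₁ + c₂ = 4. Apply y'(0) = 1: 2 c₁ - 3 c₂ = 1.
Solve: c₁ = 13/5, c₂ = 7/5.
Particular solution: y = (13/5)e^(2x) + (7/5)e^(-3x).


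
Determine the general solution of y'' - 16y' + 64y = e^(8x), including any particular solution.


Characteristic polynomial (r - 8)² = 0; repeated root r = 8.
y_h = (C₁ + C₂x)e^(8x). Forcing matches the repeated root (resonance), so try y_p = Ax² e^(8x).
Substitute and solve for A: 2A = 1, so A = 1/2.
General solution: y = (C₁ + C₂x + (1/2)x²)e^(8x).


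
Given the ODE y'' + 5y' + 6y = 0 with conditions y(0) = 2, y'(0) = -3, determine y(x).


Characteristic roots of r² + 5r + 6 = 0 are -2, -3.
General solution y = c₁ e^(-2x) + c₂ e^(-3x).
Apply y(0) = 2: c₁ + c₂ = 2. Apply y'(0) = -3: -2 c₁ - 3 c₂ = -3.
Solve: c₁ = 3, c₂ = -1.
Particular solution: y = 3e^(-2x) - e^(-3x).


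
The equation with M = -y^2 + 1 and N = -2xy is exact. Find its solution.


Check exactness: ∂M/∂y = -2y and ∂N/∂x = -2y; equal, so the equation is exact.
Integrate M with respect to x (treating y as constant): ∫M dx = -xy^2 + x + h(y).
Differentiate w.r.t. y and set equal to N: all terms match, so h'(y) = 0 and h is a constant absorbed into C.
General solution: -xy^2 + x = C.


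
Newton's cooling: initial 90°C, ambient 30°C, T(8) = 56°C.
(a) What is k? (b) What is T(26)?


Newton's law: T(t) = T_a + (T₀ - T_a)e^(-kt).
(a) Use T(8) = 56: (56 - 30)/(90 - 30) = e^(-k·8), so k = -ln(0.433)/8 ≈ 0.1045.
(b) Apply k to t = 26: T(26) = 30 + (60)e^(-2.718) ≈ 34.0°C.


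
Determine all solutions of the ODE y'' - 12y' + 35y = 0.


Characteristic equation: r² - 12r + 35 = 0.
Factor: (r - 7)(r - 5) = 0 ⇒ r = 7, 5 (distinct real).
General solution: y = C₁e^(7x) + C₂e^(5x).


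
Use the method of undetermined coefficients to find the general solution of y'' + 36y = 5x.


Homogeneous: r² + 36 = 0 ⇒ r = ±6i, y_h = C₁cos(6x) + C₂sin(6x).
Polynomial forcing; try y_p = Ax + B. Then y_p'' + 36 y_p = 36(Ax + B) = 5x, so B = 0 and A = 5/36.
General solution: y = C₁cos(6x) + C₂sin(6x) + (5/36)x.


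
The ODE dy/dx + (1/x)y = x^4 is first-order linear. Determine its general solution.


P(x) = 1/x ⇒ μ = x^1.
(x^1 y)' = x^5 ⇒ x^1 y = x^6/(6) + C.
Solve for y: y = (1/6)x^5 + C/x^1.


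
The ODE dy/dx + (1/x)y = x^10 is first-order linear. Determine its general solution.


P(x) = 1/x ⇒ μ = x^1.
(x^1 y)' = x^1·x^10 = x^11.
Integrate: x^1 y = x^12/(12) + C.
Solve for y: y = (1/12)x^11 + C/x^1.


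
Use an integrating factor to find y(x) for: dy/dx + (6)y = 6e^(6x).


P(x) = 6 ⇒ μ = e^(6x).
(μ y)' = 6e^(12x) ⇒ μ y = (6/12)e^(12x) + C.
Divide by μ: y = (1/2)e^(6x) + Ce^(-6x).


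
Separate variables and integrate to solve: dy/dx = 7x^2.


Integrate both sides with respect to x: y = ∫ 7x^2 dx = (7/3)x^3 + C.


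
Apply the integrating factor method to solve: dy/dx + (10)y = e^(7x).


P(x) = 10 ⇒ μ = e^(10x).
(μ y)' = e^(17x) ⇒ μ y = e^(17x)/17 + C.
Divide by μ: y = (1/17)e^(7x) + Ce^(-10x).


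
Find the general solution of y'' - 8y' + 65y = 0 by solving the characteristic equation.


Characteristic equation: r² - 8r + 65 = 0.
Discriminant is negative; roots r = 4 ± 7i (complex conjugate pair).
General solution uses e^(α x)(C₁ cos(β x) + C₂ sin(β x)): y = e^(4x)(C₁cos(7x) + C₂sin(7x)).


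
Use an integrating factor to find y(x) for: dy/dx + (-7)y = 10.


P(x) = -7 ⇒ μ = e^(-7x).
(μ y)' = 10e^(-7x) ⇒ μ y = -(10/7)e^(-7x) + C.
Divide by μ: y = -10/7 + Ce^(7x).


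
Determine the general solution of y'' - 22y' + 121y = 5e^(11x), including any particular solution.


Characteristic polynomial (r - 11)² = 0; repeated root r = 11.
y_h = (C₁ + C₂x)e^(11x). Forcing matches the repeated root (resonance), so try y_p = Ax² e^(11x).
Substitute and solve for A: 2A = 5, so A = 5/2.
General solution: y = (C₁ + C₂x + (5/2)x²)e^(11x).
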